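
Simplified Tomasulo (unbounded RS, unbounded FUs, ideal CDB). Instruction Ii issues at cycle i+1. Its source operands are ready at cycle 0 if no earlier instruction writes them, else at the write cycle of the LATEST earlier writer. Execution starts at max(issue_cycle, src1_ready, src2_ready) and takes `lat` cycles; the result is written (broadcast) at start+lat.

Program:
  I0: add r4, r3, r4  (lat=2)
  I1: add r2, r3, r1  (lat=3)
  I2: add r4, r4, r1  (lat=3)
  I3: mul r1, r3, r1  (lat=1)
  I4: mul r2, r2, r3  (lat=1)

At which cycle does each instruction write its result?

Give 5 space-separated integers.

I0 add r4: issue@1 deps=(None,None) exec_start@1 write@3
I1 add r2: issue@2 deps=(None,None) exec_start@2 write@5
I2 add r4: issue@3 deps=(0,None) exec_start@3 write@6
I3 mul r1: issue@4 deps=(None,None) exec_start@4 write@5
I4 mul r2: issue@5 deps=(1,None) exec_start@5 write@6

Answer: 3 5 6 5 6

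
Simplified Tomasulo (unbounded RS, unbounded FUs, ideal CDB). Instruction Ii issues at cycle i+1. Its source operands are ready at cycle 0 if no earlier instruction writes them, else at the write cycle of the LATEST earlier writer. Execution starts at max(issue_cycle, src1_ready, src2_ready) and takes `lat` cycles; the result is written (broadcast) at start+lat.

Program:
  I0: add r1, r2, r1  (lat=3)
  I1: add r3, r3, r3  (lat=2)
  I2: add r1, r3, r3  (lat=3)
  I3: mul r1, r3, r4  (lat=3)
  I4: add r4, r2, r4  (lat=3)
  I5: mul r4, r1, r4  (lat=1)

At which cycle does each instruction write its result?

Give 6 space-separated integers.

Answer: 4 4 7 7 8 9

Derivation:
I0 add r1: issue@1 deps=(None,None) exec_start@1 write@4
I1 add r3: issue@2 deps=(None,None) exec_start@2 write@4
I2 add r1: issue@3 deps=(1,1) exec_start@4 write@7
I3 mul r1: issue@4 deps=(1,None) exec_start@4 write@7
I4 add r4: issue@5 deps=(None,None) exec_start@5 write@8
I5 mul r4: issue@6 deps=(3,4) exec_start@8 write@9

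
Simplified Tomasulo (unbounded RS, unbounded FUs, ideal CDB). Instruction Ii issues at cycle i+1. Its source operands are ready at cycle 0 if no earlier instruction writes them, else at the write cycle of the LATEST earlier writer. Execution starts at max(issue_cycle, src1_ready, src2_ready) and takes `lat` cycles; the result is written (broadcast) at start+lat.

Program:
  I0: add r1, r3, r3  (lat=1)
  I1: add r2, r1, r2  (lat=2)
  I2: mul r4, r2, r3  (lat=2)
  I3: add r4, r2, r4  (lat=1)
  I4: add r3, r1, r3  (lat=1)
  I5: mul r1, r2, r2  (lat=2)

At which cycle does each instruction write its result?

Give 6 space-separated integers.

I0 add r1: issue@1 deps=(None,None) exec_start@1 write@2
I1 add r2: issue@2 deps=(0,None) exec_start@2 write@4
I2 mul r4: issue@3 deps=(1,None) exec_start@4 write@6
I3 add r4: issue@4 deps=(1,2) exec_start@6 write@7
I4 add r3: issue@5 deps=(0,None) exec_start@5 write@6
I5 mul r1: issue@6 deps=(1,1) exec_start@6 write@8

Answer: 2 4 6 7 6 8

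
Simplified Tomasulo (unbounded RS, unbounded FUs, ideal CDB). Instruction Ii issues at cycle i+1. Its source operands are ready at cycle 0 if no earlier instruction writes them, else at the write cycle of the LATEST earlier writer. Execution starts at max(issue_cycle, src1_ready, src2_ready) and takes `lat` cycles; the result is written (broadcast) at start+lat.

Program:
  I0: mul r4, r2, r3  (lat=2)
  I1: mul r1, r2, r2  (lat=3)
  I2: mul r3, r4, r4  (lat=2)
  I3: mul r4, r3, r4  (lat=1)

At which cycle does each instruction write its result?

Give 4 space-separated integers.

I0 mul r4: issue@1 deps=(None,None) exec_start@1 write@3
I1 mul r1: issue@2 deps=(None,None) exec_start@2 write@5
I2 mul r3: issue@3 deps=(0,0) exec_start@3 write@5
I3 mul r4: issue@4 deps=(2,0) exec_start@5 write@6

Answer: 3 5 5 6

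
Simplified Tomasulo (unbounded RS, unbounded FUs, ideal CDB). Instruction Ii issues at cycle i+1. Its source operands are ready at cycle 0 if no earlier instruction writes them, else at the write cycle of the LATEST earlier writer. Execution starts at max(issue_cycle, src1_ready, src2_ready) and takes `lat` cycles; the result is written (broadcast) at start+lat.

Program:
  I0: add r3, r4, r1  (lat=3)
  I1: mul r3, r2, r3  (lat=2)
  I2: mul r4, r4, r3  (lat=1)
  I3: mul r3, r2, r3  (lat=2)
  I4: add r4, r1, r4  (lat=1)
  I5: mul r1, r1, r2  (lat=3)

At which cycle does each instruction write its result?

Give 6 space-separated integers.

Answer: 4 6 7 8 8 9

Derivation:
I0 add r3: issue@1 deps=(None,None) exec_start@1 write@4
I1 mul r3: issue@2 deps=(None,0) exec_start@4 write@6
I2 mul r4: issue@3 deps=(None,1) exec_start@6 write@7
I3 mul r3: issue@4 deps=(None,1) exec_start@6 write@8
I4 add r4: issue@5 deps=(None,2) exec_start@7 write@8
I5 mul r1: issue@6 deps=(None,None) exec_start@6 write@9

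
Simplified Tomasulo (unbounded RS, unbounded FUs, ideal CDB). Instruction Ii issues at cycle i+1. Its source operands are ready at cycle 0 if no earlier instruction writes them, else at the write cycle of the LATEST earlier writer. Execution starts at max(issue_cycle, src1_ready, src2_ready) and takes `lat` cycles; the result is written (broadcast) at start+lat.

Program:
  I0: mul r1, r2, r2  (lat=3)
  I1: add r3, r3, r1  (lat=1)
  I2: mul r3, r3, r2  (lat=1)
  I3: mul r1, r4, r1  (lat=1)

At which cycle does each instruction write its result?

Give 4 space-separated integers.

Answer: 4 5 6 5

Derivation:
I0 mul r1: issue@1 deps=(None,None) exec_start@1 write@4
I1 add r3: issue@2 deps=(None,0) exec_start@4 write@5
I2 mul r3: issue@3 deps=(1,None) exec_start@5 write@6
I3 mul r1: issue@4 deps=(None,0) exec_start@4 write@5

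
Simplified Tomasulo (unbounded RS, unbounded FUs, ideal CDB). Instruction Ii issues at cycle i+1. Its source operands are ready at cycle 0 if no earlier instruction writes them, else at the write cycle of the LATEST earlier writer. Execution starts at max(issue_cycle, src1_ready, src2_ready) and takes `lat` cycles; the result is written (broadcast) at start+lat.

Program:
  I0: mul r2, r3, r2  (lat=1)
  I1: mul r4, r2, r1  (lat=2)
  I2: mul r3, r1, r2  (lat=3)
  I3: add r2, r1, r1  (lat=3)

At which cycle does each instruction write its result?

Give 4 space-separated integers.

Answer: 2 4 6 7

Derivation:
I0 mul r2: issue@1 deps=(None,None) exec_start@1 write@2
I1 mul r4: issue@2 deps=(0,None) exec_start@2 write@4
I2 mul r3: issue@3 deps=(None,0) exec_start@3 write@6
I3 add r2: issue@4 deps=(None,None) exec_start@4 write@7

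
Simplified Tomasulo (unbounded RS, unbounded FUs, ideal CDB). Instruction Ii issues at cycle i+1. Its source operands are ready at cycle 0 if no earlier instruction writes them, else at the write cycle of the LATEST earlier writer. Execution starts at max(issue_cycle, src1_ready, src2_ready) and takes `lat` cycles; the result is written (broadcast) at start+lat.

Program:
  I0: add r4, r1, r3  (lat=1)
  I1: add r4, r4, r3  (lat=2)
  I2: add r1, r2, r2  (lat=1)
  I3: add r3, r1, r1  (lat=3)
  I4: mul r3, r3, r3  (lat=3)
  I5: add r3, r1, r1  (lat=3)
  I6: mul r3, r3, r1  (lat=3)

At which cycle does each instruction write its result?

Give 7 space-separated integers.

I0 add r4: issue@1 deps=(None,None) exec_start@1 write@2
I1 add r4: issue@2 deps=(0,None) exec_start@2 write@4
I2 add r1: issue@3 deps=(None,None) exec_start@3 write@4
I3 add r3: issue@4 deps=(2,2) exec_start@4 write@7
I4 mul r3: issue@5 deps=(3,3) exec_start@7 write@10
I5 add r3: issue@6 deps=(2,2) exec_start@6 write@9
I6 mul r3: issue@7 deps=(5,2) exec_start@9 write@12

Answer: 2 4 4 7 10 9 12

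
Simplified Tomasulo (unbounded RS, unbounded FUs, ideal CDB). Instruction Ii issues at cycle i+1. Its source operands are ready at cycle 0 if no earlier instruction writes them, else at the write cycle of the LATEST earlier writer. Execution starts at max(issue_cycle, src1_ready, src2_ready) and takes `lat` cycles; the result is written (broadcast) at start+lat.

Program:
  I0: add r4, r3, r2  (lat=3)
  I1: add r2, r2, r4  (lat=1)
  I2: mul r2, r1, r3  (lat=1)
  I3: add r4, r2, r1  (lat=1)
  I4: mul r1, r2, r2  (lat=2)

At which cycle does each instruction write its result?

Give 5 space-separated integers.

I0 add r4: issue@1 deps=(None,None) exec_start@1 write@4
I1 add r2: issue@2 deps=(None,0) exec_start@4 write@5
I2 mul r2: issue@3 deps=(None,None) exec_start@3 write@4
I3 add r4: issue@4 deps=(2,None) exec_start@4 write@5
I4 mul r1: issue@5 deps=(2,2) exec_start@5 write@7

Answer: 4 5 4 5 7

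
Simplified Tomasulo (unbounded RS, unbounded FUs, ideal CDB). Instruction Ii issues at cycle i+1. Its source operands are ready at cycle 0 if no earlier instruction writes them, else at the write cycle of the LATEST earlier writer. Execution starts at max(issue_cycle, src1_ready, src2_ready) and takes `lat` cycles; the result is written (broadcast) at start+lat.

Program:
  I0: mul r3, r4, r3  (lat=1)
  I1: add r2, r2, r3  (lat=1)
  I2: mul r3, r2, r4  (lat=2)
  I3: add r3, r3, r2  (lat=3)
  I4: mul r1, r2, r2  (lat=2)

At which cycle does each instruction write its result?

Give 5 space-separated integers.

I0 mul r3: issue@1 deps=(None,None) exec_start@1 write@2
I1 add r2: issue@2 deps=(None,0) exec_start@2 write@3
I2 mul r3: issue@3 deps=(1,None) exec_start@3 write@5
I3 add r3: issue@4 deps=(2,1) exec_start@5 write@8
I4 mul r1: issue@5 deps=(1,1) exec_start@5 write@7

Answer: 2 3 5 8 7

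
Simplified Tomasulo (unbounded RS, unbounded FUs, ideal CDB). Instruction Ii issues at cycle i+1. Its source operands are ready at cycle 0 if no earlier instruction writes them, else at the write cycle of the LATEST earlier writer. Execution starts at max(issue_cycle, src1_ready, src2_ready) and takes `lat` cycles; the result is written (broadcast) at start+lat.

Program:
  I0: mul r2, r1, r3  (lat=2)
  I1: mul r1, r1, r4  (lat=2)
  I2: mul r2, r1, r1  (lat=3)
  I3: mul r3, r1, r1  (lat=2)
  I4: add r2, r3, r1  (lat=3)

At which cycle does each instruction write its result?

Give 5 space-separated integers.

Answer: 3 4 7 6 9

Derivation:
I0 mul r2: issue@1 deps=(None,None) exec_start@1 write@3
I1 mul r1: issue@2 deps=(None,None) exec_start@2 write@4
I2 mul r2: issue@3 deps=(1,1) exec_start@4 write@7
I3 mul r3: issue@4 deps=(1,1) exec_start@4 write@6
I4 add r2: issue@5 deps=(3,1) exec_start@6 write@9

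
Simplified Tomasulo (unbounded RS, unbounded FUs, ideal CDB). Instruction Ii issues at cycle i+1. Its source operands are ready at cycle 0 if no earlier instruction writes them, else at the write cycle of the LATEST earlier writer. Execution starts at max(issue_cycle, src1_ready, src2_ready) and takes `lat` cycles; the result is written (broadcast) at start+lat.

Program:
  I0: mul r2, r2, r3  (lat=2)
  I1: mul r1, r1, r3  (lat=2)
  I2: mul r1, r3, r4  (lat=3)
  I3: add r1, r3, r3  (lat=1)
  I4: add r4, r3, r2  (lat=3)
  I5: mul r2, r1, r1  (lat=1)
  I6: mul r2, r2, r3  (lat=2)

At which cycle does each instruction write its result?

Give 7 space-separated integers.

Answer: 3 4 6 5 8 7 9

Derivation:
I0 mul r2: issue@1 deps=(None,None) exec_start@1 write@3
I1 mul r1: issue@2 deps=(None,None) exec_start@2 write@4
I2 mul r1: issue@3 deps=(None,None) exec_start@3 write@6
I3 add r1: issue@4 deps=(None,None) exec_start@4 write@5
I4 add r4: issue@5 deps=(None,0) exec_start@5 write@8
I5 mul r2: issue@6 deps=(3,3) exec_start@6 write@7
I6 mul r2: issue@7 deps=(5,None) exec_start@7 write@9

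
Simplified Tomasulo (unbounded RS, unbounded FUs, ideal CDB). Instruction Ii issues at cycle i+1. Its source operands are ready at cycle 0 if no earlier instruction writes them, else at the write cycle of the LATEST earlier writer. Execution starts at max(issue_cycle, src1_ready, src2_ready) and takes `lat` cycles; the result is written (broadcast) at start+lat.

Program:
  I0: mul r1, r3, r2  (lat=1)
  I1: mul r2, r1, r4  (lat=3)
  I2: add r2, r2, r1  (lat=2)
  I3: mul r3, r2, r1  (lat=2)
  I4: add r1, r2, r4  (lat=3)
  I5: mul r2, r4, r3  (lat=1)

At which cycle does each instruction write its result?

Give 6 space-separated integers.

I0 mul r1: issue@1 deps=(None,None) exec_start@1 write@2
I1 mul r2: issue@2 deps=(0,None) exec_start@2 write@5
I2 add r2: issue@3 deps=(1,0) exec_start@5 write@7
I3 mul r3: issue@4 deps=(2,0) exec_start@7 write@9
I4 add r1: issue@5 deps=(2,None) exec_start@7 write@10
I5 mul r2: issue@6 deps=(None,3) exec_start@9 write@10

Answer: 2 5 7 9 10 10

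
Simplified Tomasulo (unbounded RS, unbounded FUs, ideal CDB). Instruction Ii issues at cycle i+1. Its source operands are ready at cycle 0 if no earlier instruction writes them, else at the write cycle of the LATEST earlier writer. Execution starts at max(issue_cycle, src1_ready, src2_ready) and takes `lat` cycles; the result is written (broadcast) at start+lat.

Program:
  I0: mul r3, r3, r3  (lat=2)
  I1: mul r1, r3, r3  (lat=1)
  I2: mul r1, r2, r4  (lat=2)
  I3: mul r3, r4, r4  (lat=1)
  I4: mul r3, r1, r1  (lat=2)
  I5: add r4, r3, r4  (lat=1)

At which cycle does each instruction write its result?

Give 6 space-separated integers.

I0 mul r3: issue@1 deps=(None,None) exec_start@1 write@3
I1 mul r1: issue@2 deps=(0,0) exec_start@3 write@4
I2 mul r1: issue@3 deps=(None,None) exec_start@3 write@5
I3 mul r3: issue@4 deps=(None,None) exec_start@4 write@5
I4 mul r3: issue@5 deps=(2,2) exec_start@5 write@7
I5 add r4: issue@6 deps=(4,None) exec_start@7 write@8

Answer: 3 4 5 5 7 8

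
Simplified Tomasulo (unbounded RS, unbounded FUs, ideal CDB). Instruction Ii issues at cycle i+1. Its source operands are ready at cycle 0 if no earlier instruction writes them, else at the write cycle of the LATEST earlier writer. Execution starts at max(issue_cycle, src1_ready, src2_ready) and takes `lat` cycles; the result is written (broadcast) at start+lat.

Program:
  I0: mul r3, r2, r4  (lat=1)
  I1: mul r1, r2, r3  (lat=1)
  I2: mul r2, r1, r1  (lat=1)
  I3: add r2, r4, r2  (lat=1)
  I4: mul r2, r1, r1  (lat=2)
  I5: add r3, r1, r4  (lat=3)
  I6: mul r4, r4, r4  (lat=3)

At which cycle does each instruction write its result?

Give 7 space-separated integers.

Answer: 2 3 4 5 7 9 10

Derivation:
I0 mul r3: issue@1 deps=(None,None) exec_start@1 write@2
I1 mul r1: issue@2 deps=(None,0) exec_start@2 write@3
I2 mul r2: issue@3 deps=(1,1) exec_start@3 write@4
I3 add r2: issue@4 deps=(None,2) exec_start@4 write@5
I4 mul r2: issue@5 deps=(1,1) exec_start@5 write@7
I5 add r3: issue@6 deps=(1,None) exec_start@6 write@9
I6 mul r4: issue@7 deps=(None,None) exec_start@7 write@10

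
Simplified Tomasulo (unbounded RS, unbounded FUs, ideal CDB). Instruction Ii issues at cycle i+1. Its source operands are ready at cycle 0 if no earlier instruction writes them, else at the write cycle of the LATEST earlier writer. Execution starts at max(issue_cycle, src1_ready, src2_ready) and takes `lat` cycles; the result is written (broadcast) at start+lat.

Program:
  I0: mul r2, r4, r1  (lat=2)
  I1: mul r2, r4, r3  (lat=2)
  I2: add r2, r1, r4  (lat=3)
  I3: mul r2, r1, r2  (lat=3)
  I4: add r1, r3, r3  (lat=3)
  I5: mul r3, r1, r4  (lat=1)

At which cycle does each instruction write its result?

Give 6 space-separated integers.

Answer: 3 4 6 9 8 9

Derivation:
I0 mul r2: issue@1 deps=(None,None) exec_start@1 write@3
I1 mul r2: issue@2 deps=(None,None) exec_start@2 write@4
I2 add r2: issue@3 deps=(None,None) exec_start@3 write@6
I3 mul r2: issue@4 deps=(None,2) exec_start@6 write@9
I4 add r1: issue@5 deps=(None,None) exec_start@5 write@8
I5 mul r3: issue@6 deps=(4,None) exec_start@8 write@9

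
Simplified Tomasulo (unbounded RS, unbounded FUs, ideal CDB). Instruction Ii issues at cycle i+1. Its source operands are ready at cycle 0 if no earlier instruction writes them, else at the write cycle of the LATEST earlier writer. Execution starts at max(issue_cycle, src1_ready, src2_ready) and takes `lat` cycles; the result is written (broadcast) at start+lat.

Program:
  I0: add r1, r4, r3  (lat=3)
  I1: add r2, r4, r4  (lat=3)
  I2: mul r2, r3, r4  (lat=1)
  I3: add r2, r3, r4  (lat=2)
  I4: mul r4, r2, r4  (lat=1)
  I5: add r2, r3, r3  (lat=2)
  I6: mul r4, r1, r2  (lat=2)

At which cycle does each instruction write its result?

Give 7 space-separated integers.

I0 add r1: issue@1 deps=(None,None) exec_start@1 write@4
I1 add r2: issue@2 deps=(None,None) exec_start@2 write@5
I2 mul r2: issue@3 deps=(None,None) exec_start@3 write@4
I3 add r2: issue@4 deps=(None,None) exec_start@4 write@6
I4 mul r4: issue@5 deps=(3,None) exec_start@6 write@7
I5 add r2: issue@6 deps=(None,None) exec_start@6 write@8
I6 mul r4: issue@7 deps=(0,5) exec_start@8 write@10

Answer: 4 5 4 6 7 8 10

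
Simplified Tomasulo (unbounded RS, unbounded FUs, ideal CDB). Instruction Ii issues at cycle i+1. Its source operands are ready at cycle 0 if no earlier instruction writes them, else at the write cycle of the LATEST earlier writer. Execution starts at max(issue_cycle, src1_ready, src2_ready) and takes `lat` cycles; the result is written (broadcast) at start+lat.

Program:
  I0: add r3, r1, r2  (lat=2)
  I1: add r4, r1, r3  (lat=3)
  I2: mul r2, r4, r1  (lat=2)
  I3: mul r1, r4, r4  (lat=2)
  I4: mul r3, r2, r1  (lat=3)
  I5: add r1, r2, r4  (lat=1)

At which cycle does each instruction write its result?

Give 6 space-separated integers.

I0 add r3: issue@1 deps=(None,None) exec_start@1 write@3
I1 add r4: issue@2 deps=(None,0) exec_start@3 write@6
I2 mul r2: issue@3 deps=(1,None) exec_start@6 write@8
I3 mul r1: issue@4 deps=(1,1) exec_start@6 write@8
I4 mul r3: issue@5 deps=(2,3) exec_start@8 write@11
I5 add r1: issue@6 deps=(2,1) exec_start@8 write@9

Answer: 3 6 8 8 11 9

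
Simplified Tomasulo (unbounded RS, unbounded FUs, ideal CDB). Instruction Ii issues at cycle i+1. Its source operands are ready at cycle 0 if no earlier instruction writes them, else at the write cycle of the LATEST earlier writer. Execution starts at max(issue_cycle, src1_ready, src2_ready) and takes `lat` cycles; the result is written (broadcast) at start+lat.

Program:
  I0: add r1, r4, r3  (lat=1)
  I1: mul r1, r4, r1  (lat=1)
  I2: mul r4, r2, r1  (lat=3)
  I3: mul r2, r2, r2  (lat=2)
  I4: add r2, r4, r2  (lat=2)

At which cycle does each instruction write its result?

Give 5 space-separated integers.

Answer: 2 3 6 6 8

Derivation:
I0 add r1: issue@1 deps=(None,None) exec_start@1 write@2
I1 mul r1: issue@2 deps=(None,0) exec_start@2 write@3
I2 mul r4: issue@3 deps=(None,1) exec_start@3 write@6
I3 mul r2: issue@4 deps=(None,None) exec_start@4 write@6
I4 add r2: issue@5 deps=(2,3) exec_start@6 write@8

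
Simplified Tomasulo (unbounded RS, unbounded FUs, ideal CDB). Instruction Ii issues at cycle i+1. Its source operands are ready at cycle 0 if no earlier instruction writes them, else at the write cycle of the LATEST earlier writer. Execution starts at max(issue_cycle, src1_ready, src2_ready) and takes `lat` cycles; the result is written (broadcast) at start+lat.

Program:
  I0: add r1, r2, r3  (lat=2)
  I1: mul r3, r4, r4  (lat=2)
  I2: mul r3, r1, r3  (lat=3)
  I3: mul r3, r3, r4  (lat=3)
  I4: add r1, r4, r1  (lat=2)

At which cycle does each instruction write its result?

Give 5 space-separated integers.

Answer: 3 4 7 10 7

Derivation:
I0 add r1: issue@1 deps=(None,None) exec_start@1 write@3
I1 mul r3: issue@2 deps=(None,None) exec_start@2 write@4
I2 mul r3: issue@3 deps=(0,1) exec_start@4 write@7
I3 mul r3: issue@4 deps=(2,None) exec_start@7 write@10
I4 add r1: issue@5 deps=(None,0) exec_start@5 write@7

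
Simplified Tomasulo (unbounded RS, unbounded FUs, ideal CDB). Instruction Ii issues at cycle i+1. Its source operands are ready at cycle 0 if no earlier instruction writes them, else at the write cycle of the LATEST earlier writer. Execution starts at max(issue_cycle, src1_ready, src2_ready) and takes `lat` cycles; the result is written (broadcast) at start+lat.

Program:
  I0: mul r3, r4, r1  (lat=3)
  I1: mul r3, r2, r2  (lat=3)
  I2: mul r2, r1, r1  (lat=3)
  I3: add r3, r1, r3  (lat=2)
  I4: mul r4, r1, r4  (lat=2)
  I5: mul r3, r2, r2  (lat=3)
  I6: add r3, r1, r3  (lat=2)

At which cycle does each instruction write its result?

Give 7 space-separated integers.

Answer: 4 5 6 7 7 9 11

Derivation:
I0 mul r3: issue@1 deps=(None,None) exec_start@1 write@4
I1 mul r3: issue@2 deps=(None,None) exec_start@2 write@5
I2 mul r2: issue@3 deps=(None,None) exec_start@3 write@6
I3 add r3: issue@4 deps=(None,1) exec_start@5 write@7
I4 mul r4: issue@5 deps=(None,None) exec_start@5 write@7
I5 mul r3: issue@6 deps=(2,2) exec_start@6 write@9
I6 add r3: issue@7 deps=(None,5) exec_start@9 write@11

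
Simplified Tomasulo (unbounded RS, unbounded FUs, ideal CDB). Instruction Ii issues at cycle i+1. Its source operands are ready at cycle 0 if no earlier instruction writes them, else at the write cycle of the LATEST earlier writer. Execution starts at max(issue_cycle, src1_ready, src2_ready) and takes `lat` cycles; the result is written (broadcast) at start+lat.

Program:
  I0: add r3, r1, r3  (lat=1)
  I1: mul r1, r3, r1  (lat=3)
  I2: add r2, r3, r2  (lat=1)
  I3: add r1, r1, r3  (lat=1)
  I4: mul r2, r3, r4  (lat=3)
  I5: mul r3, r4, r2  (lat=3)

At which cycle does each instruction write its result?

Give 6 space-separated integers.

I0 add r3: issue@1 deps=(None,None) exec_start@1 write@2
I1 mul r1: issue@2 deps=(0,None) exec_start@2 write@5
I2 add r2: issue@3 deps=(0,None) exec_start@3 write@4
I3 add r1: issue@4 deps=(1,0) exec_start@5 write@6
I4 mul r2: issue@5 deps=(0,None) exec_start@5 write@8
I5 mul r3: issue@6 deps=(None,4) exec_start@8 write@11

Answer: 2 5 4 6 8 11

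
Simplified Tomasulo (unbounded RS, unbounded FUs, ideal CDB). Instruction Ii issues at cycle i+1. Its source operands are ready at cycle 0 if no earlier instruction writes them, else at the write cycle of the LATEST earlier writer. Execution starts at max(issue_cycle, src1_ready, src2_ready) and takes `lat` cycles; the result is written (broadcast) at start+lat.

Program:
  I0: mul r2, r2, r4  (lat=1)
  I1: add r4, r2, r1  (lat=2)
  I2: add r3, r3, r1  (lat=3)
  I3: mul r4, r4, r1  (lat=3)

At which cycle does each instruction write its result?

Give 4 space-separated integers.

Answer: 2 4 6 7

Derivation:
I0 mul r2: issue@1 deps=(None,None) exec_start@1 write@2
I1 add r4: issue@2 deps=(0,None) exec_start@2 write@4
I2 add r3: issue@3 deps=(None,None) exec_start@3 write@6
I3 mul r4: issue@4 deps=(1,None) exec_start@4 write@7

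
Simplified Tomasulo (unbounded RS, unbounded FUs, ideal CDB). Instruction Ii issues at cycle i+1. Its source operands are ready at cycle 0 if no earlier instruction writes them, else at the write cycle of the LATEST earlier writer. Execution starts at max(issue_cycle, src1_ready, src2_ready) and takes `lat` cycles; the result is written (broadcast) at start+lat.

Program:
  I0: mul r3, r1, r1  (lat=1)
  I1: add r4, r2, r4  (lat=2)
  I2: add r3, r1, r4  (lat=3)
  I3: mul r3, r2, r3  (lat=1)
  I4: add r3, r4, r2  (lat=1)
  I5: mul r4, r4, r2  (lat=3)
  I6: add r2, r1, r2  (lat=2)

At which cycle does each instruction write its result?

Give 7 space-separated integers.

Answer: 2 4 7 8 6 9 9

Derivation:
I0 mul r3: issue@1 deps=(None,None) exec_start@1 write@2
I1 add r4: issue@2 deps=(None,None) exec_start@2 write@4
I2 add r3: issue@3 deps=(None,1) exec_start@4 write@7
I3 mul r3: issue@4 deps=(None,2) exec_start@7 write@8
I4 add r3: issue@5 deps=(1,None) exec_start@5 write@6
I5 mul r4: issue@6 deps=(1,None) exec_start@6 write@9
I6 add r2: issue@7 deps=(None,None) exec_start@7 write@9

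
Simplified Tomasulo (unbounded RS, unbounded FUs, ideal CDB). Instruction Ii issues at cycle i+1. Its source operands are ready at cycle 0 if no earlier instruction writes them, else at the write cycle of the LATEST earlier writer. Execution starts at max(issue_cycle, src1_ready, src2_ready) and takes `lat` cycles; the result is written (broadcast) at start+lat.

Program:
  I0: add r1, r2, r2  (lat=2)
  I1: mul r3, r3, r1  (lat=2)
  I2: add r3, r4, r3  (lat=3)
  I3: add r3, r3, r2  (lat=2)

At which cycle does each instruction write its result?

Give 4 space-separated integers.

Answer: 3 5 8 10

Derivation:
I0 add r1: issue@1 deps=(None,None) exec_start@1 write@3
I1 mul r3: issue@2 deps=(None,0) exec_start@3 write@5
I2 add r3: issue@3 deps=(None,1) exec_start@5 write@8
I3 add r3: issue@4 deps=(2,None) exec_start@8 write@10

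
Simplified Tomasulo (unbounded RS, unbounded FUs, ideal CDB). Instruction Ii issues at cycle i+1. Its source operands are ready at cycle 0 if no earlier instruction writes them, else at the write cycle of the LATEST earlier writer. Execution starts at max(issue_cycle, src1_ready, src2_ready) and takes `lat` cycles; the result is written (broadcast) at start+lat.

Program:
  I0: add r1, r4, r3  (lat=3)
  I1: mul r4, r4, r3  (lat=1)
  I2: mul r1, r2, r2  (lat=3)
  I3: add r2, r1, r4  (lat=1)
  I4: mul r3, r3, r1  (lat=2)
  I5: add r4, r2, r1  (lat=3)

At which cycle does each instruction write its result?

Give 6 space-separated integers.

I0 add r1: issue@1 deps=(None,None) exec_start@1 write@4
I1 mul r4: issue@2 deps=(None,None) exec_start@2 write@3
I2 mul r1: issue@3 deps=(None,None) exec_start@3 write@6
I3 add r2: issue@4 deps=(2,1) exec_start@6 write@7
I4 mul r3: issue@5 deps=(None,2) exec_start@6 write@8
I5 add r4: issue@6 deps=(3,2) exec_start@7 write@10

Answer: 4 3 6 7 8 10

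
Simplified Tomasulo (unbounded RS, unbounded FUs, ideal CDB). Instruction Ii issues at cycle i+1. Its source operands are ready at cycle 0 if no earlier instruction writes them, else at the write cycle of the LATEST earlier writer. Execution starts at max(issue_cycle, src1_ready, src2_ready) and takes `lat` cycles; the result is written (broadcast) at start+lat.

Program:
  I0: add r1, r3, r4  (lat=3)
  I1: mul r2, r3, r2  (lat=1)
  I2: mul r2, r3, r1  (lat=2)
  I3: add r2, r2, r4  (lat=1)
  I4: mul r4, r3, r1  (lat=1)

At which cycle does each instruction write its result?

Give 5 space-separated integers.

Answer: 4 3 6 7 6

Derivation:
I0 add r1: issue@1 deps=(None,None) exec_start@1 write@4
I1 mul r2: issue@2 deps=(None,None) exec_start@2 write@3
I2 mul r2: issue@3 deps=(None,0) exec_start@4 write@6
I3 add r2: issue@4 deps=(2,None) exec_start@6 write@7
I4 mul r4: issue@5 deps=(None,0) exec_start@5 write@6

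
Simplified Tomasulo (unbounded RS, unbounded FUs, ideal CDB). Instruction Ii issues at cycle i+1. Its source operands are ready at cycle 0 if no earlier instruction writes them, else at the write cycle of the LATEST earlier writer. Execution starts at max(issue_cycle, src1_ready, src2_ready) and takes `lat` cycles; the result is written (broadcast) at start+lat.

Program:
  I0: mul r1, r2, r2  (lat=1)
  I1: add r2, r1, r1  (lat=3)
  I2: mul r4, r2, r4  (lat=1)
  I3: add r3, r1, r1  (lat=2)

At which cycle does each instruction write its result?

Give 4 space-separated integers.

I0 mul r1: issue@1 deps=(None,None) exec_start@1 write@2
I1 add r2: issue@2 deps=(0,0) exec_start@2 write@5
I2 mul r4: issue@3 deps=(1,None) exec_start@5 write@6
I3 add r3: issue@4 deps=(0,0) exec_start@4 write@6

Answer: 2 5 6 6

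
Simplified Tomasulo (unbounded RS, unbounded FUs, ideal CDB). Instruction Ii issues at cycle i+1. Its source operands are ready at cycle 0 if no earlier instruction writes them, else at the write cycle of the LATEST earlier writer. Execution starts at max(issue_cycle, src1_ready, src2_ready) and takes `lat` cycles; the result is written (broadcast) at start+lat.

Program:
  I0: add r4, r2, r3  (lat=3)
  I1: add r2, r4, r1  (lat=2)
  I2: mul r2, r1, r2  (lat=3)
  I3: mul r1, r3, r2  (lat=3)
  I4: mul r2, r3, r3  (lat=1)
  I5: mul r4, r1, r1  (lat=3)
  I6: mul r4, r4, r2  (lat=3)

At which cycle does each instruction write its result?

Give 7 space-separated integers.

I0 add r4: issue@1 deps=(None,None) exec_start@1 write@4
I1 add r2: issue@2 deps=(0,None) exec_start@4 write@6
I2 mul r2: issue@3 deps=(None,1) exec_start@6 write@9
I3 mul r1: issue@4 deps=(None,2) exec_start@9 write@12
I4 mul r2: issue@5 deps=(None,None) exec_start@5 write@6
I5 mul r4: issue@6 deps=(3,3) exec_start@12 write@15
I6 mul r4: issue@7 deps=(5,4) exec_start@15 write@18

Answer: 4 6 9 12 6 15 18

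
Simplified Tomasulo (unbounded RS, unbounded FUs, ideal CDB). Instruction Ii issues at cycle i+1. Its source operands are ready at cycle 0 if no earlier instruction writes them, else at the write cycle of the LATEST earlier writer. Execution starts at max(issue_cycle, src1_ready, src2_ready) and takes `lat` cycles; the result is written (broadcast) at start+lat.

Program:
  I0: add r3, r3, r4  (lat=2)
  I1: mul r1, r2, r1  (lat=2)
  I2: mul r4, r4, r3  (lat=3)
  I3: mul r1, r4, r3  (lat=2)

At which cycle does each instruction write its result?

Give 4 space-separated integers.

I0 add r3: issue@1 deps=(None,None) exec_start@1 write@3
I1 mul r1: issue@2 deps=(None,None) exec_start@2 write@4
I2 mul r4: issue@3 deps=(None,0) exec_start@3 write@6
I3 mul r1: issue@4 deps=(2,0) exec_start@6 write@8

Answer: 3 4 6 8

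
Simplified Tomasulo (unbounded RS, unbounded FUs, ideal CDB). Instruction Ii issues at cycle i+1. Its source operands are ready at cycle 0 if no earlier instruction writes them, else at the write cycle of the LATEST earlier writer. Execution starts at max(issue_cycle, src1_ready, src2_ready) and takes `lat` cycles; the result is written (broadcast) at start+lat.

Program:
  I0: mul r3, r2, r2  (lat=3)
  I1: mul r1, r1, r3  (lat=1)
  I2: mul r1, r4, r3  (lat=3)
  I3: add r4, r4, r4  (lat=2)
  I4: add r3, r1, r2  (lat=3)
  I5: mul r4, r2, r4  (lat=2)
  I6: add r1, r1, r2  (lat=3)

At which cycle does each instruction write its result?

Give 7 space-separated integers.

Answer: 4 5 7 6 10 8 10

Derivation:
I0 mul r3: issue@1 deps=(None,None) exec_start@1 write@4
I1 mul r1: issue@2 deps=(None,0) exec_start@4 write@5
I2 mul r1: issue@3 deps=(None,0) exec_start@4 write@7
I3 add r4: issue@4 deps=(None,None) exec_start@4 write@6
I4 add r3: issue@5 deps=(2,None) exec_start@7 write@10
I5 mul r4: issue@6 deps=(None,3) exec_start@6 write@8
I6 add r1: issue@7 deps=(2,None) exec_start@7 write@10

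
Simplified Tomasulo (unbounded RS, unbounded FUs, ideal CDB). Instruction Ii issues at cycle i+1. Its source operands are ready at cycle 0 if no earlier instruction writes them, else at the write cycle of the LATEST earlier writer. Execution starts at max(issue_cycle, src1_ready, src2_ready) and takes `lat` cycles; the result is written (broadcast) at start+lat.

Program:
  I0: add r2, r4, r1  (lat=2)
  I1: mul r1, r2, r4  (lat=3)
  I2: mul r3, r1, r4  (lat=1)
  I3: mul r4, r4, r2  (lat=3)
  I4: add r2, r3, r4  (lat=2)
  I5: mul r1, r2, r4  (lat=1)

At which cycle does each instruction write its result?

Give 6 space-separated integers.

I0 add r2: issue@1 deps=(None,None) exec_start@1 write@3
I1 mul r1: issue@2 deps=(0,None) exec_start@3 write@6
I2 mul r3: issue@3 deps=(1,None) exec_start@6 write@7
I3 mul r4: issue@4 deps=(None,0) exec_start@4 write@7
I4 add r2: issue@5 deps=(2,3) exec_start@7 write@9
I5 mul r1: issue@6 deps=(4,3) exec_start@9 write@10

Answer: 3 6 7 7 9 10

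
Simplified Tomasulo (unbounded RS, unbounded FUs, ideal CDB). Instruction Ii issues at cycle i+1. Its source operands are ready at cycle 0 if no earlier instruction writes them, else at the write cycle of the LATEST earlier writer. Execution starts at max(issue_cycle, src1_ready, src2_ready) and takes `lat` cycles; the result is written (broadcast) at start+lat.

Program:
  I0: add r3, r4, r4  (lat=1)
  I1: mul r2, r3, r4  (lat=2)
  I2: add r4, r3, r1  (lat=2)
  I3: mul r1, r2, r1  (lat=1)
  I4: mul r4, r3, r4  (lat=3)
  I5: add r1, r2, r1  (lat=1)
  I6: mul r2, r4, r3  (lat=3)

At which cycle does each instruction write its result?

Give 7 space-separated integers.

I0 add r3: issue@1 deps=(None,None) exec_start@1 write@2
I1 mul r2: issue@2 deps=(0,None) exec_start@2 write@4
I2 add r4: issue@3 deps=(0,None) exec_start@3 write@5
I3 mul r1: issue@4 deps=(1,None) exec_start@4 write@5
I4 mul r4: issue@5 deps=(0,2) exec_start@5 write@8
I5 add r1: issue@6 deps=(1,3) exec_start@6 write@7
I6 mul r2: issue@7 deps=(4,0) exec_start@8 write@11

Answer: 2 4 5 5 8 7 11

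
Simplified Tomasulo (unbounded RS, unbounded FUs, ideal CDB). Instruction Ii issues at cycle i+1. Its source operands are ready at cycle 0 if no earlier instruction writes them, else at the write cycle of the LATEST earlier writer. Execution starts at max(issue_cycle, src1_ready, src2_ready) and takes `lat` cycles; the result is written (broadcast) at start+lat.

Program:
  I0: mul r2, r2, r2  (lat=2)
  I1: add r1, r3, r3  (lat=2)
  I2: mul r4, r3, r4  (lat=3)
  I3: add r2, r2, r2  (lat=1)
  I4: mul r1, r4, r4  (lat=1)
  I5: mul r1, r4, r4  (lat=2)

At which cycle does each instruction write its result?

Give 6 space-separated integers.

I0 mul r2: issue@1 deps=(None,None) exec_start@1 write@3
I1 add r1: issue@2 deps=(None,None) exec_start@2 write@4
I2 mul r4: issue@3 deps=(None,None) exec_start@3 write@6
I3 add r2: issue@4 deps=(0,0) exec_start@4 write@5
I4 mul r1: issue@5 deps=(2,2) exec_start@6 write@7
I5 mul r1: issue@6 deps=(2,2) exec_start@6 write@8

Answer: 3 4 6 5 7 8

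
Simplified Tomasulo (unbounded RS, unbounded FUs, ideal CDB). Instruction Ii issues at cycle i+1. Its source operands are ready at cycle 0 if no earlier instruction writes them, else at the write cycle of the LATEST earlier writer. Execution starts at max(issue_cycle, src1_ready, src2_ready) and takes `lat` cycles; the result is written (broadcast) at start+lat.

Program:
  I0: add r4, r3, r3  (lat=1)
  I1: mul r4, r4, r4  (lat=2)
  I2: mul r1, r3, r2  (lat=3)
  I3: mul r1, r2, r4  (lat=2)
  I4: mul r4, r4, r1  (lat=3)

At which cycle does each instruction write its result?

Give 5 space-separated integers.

Answer: 2 4 6 6 9

Derivation:
I0 add r4: issue@1 deps=(None,None) exec_start@1 write@2
I1 mul r4: issue@2 deps=(0,0) exec_start@2 write@4
I2 mul r1: issue@3 deps=(None,None) exec_start@3 write@6
I3 mul r1: issue@4 deps=(None,1) exec_start@4 write@6
I4 mul r4: issue@5 deps=(1,3) exec_start@6 write@9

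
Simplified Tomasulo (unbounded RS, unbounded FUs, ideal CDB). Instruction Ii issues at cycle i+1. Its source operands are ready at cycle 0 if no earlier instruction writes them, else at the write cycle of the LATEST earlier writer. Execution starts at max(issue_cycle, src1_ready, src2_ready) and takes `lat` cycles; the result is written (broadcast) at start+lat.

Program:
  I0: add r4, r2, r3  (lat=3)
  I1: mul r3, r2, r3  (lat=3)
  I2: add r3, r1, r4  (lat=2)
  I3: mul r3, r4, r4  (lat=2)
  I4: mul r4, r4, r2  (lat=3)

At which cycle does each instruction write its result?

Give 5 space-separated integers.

I0 add r4: issue@1 deps=(None,None) exec_start@1 write@4
I1 mul r3: issue@2 deps=(None,None) exec_start@2 write@5
I2 add r3: issue@3 deps=(None,0) exec_start@4 write@6
I3 mul r3: issue@4 deps=(0,0) exec_start@4 write@6
I4 mul r4: issue@5 deps=(0,None) exec_start@5 write@8

Answer: 4 5 6 6 8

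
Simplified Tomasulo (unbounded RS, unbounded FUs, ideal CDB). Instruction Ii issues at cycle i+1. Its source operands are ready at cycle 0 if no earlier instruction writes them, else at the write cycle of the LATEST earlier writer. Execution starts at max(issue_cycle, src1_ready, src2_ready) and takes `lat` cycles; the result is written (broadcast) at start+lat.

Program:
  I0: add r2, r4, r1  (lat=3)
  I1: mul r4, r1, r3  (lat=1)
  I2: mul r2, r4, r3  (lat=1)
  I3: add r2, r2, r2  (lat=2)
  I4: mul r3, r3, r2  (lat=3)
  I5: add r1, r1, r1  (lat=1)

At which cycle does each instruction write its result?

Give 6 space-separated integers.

I0 add r2: issue@1 deps=(None,None) exec_start@1 write@4
I1 mul r4: issue@2 deps=(None,None) exec_start@2 write@3
I2 mul r2: issue@3 deps=(1,None) exec_start@3 write@4
I3 add r2: issue@4 deps=(2,2) exec_start@4 write@6
I4 mul r3: issue@5 deps=(None,3) exec_start@6 write@9
I5 add r1: issue@6 deps=(None,None) exec_start@6 write@7

Answer: 4 3 4 6 9 7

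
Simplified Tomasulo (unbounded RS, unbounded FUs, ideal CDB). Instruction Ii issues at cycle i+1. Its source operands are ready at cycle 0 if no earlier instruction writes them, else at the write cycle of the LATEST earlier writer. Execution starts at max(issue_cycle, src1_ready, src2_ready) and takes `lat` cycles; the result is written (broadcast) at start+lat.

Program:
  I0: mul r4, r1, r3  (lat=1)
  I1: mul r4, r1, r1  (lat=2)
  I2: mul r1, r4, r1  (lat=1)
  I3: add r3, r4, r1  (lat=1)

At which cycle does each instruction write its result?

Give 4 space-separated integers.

I0 mul r4: issue@1 deps=(None,None) exec_start@1 write@2
I1 mul r4: issue@2 deps=(None,None) exec_start@2 write@4
I2 mul r1: issue@3 deps=(1,None) exec_start@4 write@5
I3 add r3: issue@4 deps=(1,2) exec_start@5 write@6

Answer: 2 4 5 6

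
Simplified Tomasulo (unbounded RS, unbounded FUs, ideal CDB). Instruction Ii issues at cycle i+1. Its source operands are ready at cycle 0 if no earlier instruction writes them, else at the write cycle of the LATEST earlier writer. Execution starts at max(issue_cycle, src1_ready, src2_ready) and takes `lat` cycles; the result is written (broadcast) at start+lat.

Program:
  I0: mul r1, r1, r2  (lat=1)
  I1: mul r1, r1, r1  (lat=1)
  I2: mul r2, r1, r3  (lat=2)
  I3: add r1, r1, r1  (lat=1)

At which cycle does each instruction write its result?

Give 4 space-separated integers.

I0 mul r1: issue@1 deps=(None,None) exec_start@1 write@2
I1 mul r1: issue@2 deps=(0,0) exec_start@2 write@3
I2 mul r2: issue@3 deps=(1,None) exec_start@3 write@5
I3 add r1: issue@4 deps=(1,1) exec_start@4 write@5

Answer: 2 3 5 5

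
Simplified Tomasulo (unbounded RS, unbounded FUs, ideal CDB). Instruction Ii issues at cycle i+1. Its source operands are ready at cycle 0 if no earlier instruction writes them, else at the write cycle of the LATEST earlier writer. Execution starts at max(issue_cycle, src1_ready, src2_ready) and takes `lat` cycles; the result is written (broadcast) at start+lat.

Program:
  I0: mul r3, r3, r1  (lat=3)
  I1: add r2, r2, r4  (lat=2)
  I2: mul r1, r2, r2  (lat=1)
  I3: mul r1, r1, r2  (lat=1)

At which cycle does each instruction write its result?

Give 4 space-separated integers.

I0 mul r3: issue@1 deps=(None,None) exec_start@1 write@4
I1 add r2: issue@2 deps=(None,None) exec_start@2 write@4
I2 mul r1: issue@3 deps=(1,1) exec_start@4 write@5
I3 mul r1: issue@4 deps=(2,1) exec_start@5 write@6

Answer: 4 4 5 6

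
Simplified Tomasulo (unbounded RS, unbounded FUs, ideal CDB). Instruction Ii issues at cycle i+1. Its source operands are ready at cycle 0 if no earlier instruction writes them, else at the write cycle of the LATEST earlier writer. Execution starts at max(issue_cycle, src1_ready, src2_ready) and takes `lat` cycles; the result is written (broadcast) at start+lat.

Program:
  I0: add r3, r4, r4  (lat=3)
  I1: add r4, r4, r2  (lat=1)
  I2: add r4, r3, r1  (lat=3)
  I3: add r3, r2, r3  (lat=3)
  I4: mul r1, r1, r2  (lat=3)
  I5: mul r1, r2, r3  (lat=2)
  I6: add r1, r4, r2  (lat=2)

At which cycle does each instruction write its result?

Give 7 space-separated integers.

Answer: 4 3 7 7 8 9 9

Derivation:
I0 add r3: issue@1 deps=(None,None) exec_start@1 write@4
I1 add r4: issue@2 deps=(None,None) exec_start@2 write@3
I2 add r4: issue@3 deps=(0,None) exec_start@4 write@7
I3 add r3: issue@4 deps=(None,0) exec_start@4 write@7
I4 mul r1: issue@5 deps=(None,None) exec_start@5 write@8
I5 mul r1: issue@6 deps=(None,3) exec_start@7 write@9
I6 add r1: issue@7 deps=(2,None) exec_start@7 write@9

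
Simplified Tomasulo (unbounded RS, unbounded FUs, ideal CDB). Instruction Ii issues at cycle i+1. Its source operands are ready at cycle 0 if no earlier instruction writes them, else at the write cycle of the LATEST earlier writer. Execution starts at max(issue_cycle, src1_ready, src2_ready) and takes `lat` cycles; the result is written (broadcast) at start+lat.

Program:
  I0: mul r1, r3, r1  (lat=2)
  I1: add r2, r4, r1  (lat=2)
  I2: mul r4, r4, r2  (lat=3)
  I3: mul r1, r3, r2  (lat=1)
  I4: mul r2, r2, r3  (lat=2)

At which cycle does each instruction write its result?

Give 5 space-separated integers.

Answer: 3 5 8 6 7

Derivation:
I0 mul r1: issue@1 deps=(None,None) exec_start@1 write@3
I1 add r2: issue@2 deps=(None,0) exec_start@3 write@5
I2 mul r4: issue@3 deps=(None,1) exec_start@5 write@8
I3 mul r1: issue@4 deps=(None,1) exec_start@5 write@6
I4 mul r2: issue@5 deps=(1,None) exec_start@5 write@7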